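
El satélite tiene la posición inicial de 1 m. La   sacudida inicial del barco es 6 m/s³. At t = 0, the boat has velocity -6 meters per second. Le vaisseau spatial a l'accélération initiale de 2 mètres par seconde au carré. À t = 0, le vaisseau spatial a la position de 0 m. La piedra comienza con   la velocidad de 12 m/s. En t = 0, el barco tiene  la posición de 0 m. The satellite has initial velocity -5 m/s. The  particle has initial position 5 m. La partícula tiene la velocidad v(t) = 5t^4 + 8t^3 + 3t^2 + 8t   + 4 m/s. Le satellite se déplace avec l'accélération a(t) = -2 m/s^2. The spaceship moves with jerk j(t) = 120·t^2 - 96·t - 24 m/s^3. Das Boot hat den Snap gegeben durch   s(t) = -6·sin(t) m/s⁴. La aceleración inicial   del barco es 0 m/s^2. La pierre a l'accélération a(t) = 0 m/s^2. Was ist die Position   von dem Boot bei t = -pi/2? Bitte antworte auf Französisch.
Pour résoudre ceci, nous devons prendre 4 intégrales de notre équation du snap s(t) = -6·sin(t). La primitive du snap, avec j(0) = 6, donne le jerk: j(t) = 6·cos(t). En intégrant le jerk et en utilisant la condition initiale a(0) = 0, nous obtenons a(t) = 6·sin(t). La primitive de l'accélération, avec v(0) = -6, donne la vitesse: v(t) = -6·cos(t). L'intégrale de la vitesse est la position. En utilisant x(0) = 0, nous obtenons x(t) = -6·sin(t). En utilisant x(t) = -6·sin(t) et en substituant t = -pi/2, nous trouvons x = 6.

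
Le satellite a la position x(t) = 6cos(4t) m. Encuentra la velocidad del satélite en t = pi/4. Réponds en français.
Pour résoudre ceci, nous devons prendre 1 dérivée de notre équation de la position x(t) = 6·cos(4·t). La dérivée de la position donne la vitesse: v(t) = -24·sin(4·t). De l'équation de la vitesse v(t) = -24·sin(4·t), nous substituons t = pi/4 pour obtenir v = 0.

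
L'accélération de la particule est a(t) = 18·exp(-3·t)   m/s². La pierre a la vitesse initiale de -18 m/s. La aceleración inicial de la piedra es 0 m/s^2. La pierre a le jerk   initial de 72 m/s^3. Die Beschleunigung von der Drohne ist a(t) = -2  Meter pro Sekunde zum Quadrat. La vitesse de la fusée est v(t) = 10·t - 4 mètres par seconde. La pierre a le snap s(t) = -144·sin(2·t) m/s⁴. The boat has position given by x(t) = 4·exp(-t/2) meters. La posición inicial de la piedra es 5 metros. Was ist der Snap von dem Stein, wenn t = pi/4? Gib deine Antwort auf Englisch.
Using s(t) = -144·sin(2·t) and substituting t = pi/4, we find s = -144.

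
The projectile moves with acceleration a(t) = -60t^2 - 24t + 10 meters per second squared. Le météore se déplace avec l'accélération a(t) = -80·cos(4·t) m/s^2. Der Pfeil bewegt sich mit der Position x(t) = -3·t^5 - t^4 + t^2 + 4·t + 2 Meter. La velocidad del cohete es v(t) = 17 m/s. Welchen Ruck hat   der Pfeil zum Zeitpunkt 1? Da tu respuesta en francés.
En partant de la position x(t) = -3·t^5 - t^4 + t^2 + 4·t + 2, nous prenons 3 dérivées. En prenant d/dt de x(t), nous trouvons v(t) = -15·t^4 - 4·t^3 + 2·t + 4. En dérivant la vitesse, nous obtenons l'accélération: a(t) = -60·t^3 - 12·t^2 + 2. En dérivant l'accélération, nous obtenons le jerk: j(t) = -180·t^2 - 24·t. En utilisant j(t) = -180·t^2 - 24·t et en substituant t = 1, nous trouvons j = -204.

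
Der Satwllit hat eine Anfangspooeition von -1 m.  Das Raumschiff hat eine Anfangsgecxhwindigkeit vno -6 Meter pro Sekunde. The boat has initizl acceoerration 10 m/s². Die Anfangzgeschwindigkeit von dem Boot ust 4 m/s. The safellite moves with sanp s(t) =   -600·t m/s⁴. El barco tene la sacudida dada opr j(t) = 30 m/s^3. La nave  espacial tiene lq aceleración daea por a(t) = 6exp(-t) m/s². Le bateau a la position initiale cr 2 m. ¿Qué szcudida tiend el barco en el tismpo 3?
De la ecuación de la sacudida j(t) = 30, sustituimos t = 3 para obtener j = 30.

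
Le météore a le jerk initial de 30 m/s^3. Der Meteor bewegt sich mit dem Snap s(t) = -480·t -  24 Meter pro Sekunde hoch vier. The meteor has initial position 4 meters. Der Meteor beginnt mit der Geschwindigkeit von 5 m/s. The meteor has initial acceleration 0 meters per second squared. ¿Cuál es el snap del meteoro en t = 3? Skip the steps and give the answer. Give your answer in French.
La réponse est -1464.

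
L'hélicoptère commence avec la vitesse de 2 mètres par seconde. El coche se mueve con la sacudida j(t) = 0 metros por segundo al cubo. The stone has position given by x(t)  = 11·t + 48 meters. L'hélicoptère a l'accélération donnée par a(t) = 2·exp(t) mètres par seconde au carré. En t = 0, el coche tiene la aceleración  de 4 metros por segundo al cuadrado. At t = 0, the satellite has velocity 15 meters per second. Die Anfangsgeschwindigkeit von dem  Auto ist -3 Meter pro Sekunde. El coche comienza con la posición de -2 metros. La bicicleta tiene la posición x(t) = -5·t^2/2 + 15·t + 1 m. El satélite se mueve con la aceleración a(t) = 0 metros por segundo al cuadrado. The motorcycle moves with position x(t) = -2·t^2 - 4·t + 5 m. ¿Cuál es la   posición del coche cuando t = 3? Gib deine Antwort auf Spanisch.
Para resolver esto, necesitamos tomar 3 integrales de nuestra ecuación de la sacudida j(t) = 0. La antiderivada de la sacudida, con a(0) = 4, da la aceleración: a(t) = 4. La integral de la aceleración, con v(0) = -3, da la velocidad: v(t) = 4·t - 3. Integrando la velocidad y usando la condición inicial x(0) = -2, obtenemos x(t) = 2·t^2 - 3·t - 2. Usando x(t) = 2·t^2 - 3·t - 2 y sustituyendo t = 3, encontramos x = 7.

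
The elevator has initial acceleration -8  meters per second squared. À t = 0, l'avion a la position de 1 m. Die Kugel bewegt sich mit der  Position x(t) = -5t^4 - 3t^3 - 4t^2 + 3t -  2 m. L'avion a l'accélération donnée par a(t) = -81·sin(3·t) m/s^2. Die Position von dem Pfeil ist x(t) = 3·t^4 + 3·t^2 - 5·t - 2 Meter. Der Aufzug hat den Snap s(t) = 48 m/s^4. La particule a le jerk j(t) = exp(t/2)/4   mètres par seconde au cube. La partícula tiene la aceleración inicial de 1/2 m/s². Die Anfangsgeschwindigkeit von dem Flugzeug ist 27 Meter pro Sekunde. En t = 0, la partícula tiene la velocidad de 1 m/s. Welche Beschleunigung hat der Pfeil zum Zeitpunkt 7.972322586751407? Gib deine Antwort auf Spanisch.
Partiendo de la posición x(t) = 3·t^4 + 3·t^2 - 5·t - 2, tomamos 2 derivadas. Tomando d/dt de x(t), encontramos v(t) = 12·t^3 + 6·t - 5. Derivando la velocidad, obtenemos la aceleración: a(t) = 36·t^2 + 6. Usando a(t) = 36·t^2 + 6 y sustituyendo t = 7.972322586751407, encontramos a = 2294.08538738016.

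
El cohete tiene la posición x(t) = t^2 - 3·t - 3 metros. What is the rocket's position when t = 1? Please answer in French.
Nous avons la position x(t) = t^2 - 3·t - 3. En substituant t = 1: x(1) = -5.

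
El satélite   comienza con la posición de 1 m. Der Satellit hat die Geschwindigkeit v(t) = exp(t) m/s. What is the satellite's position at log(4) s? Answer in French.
Pour résoudre ceci, nous devons prendre 1 primitive de notre équation de la vitesse v(t) = exp(t). En prenant ∫v(t)dt et en appliquant x(0) = 1, nous trouvons x(t) = exp(t). Nous avons la position x(t) = exp(t). En substituant t = log(4): x(log(4)) = 4.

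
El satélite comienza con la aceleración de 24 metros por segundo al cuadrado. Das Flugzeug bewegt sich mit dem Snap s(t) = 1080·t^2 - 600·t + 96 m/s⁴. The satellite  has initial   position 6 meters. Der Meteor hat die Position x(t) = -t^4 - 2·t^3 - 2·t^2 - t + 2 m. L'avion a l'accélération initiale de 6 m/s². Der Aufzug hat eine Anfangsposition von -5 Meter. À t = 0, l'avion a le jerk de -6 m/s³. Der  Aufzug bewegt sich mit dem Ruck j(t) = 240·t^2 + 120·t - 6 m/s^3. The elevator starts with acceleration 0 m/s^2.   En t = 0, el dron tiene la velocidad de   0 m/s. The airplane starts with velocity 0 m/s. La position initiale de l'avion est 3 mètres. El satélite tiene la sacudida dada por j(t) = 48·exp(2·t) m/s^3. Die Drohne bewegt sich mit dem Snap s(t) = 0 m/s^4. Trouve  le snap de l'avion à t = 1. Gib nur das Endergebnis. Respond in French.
Le snap à t = 1 est s = 576.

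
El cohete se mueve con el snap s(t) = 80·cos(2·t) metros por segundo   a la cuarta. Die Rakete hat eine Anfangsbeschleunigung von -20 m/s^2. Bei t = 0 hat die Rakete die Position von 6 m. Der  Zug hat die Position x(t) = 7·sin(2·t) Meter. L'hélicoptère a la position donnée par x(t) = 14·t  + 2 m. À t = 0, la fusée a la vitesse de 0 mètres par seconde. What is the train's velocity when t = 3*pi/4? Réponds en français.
Nous devons dériver notre équation de la position x(t) = 7·sin(2·t) 1 fois. La dérivée de la position donne la vitesse: v(t) = 14·cos(2·t). En utilisant v(t) = 14·cos(2·t) et en substituant t = 3*pi/4, nous trouvons v = 0.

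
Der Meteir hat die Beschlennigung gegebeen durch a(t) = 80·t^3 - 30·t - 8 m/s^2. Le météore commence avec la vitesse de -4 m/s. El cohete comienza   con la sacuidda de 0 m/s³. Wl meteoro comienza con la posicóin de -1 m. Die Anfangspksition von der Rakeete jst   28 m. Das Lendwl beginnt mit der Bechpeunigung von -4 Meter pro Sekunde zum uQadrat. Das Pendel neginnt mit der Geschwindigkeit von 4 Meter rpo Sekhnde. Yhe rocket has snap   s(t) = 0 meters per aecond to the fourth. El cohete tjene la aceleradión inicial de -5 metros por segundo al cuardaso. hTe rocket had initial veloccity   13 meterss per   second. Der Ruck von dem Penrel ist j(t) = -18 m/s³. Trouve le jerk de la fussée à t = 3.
Nous devons trouver la primitive de notre équation du snap s(t) = 0 1 fois. En intégrant le snap et en utilisant la condition initiale j(0) = 0, nous obtenons j(t) = 0. Nous avons le jerk j(t) = 0. En substituant t = 3: j(3) = 0.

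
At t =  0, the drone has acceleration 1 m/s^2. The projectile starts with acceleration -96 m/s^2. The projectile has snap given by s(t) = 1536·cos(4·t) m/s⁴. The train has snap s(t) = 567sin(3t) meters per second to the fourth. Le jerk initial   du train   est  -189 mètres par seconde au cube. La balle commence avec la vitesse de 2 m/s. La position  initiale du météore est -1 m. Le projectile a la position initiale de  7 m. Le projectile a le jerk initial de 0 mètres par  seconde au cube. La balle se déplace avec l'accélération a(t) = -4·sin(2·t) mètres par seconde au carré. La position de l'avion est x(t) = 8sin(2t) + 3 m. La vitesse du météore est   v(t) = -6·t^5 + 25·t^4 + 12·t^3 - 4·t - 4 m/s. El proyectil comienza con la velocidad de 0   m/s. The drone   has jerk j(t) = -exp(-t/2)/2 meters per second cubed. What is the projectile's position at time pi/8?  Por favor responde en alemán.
Wir müssen unsere Gleichung für den Snap s(t) = 1536·cos(4·t) 4-mal integrieren. Die Stammfunktion von dem Snap, mit j(0) = 0, ergibt den Ruck: j(t) = 384·sin(4·t). Mit ∫j(t)dt und Anwendung von a(0) = -96, finden wir a(t) = -96·cos(4·t). Mit ∫a(t)dt und Anwendung von v(0) = 0, finden wir v(t) = -24·sin(4·t). Mit ∫v(t)dt und Anwendung von x(0) = 7, finden wir x(t) = 6·cos(4·t) + 1. Aus der Gleichung für die Position x(t) = 6·cos(4·t) + 1, setzen wir t = pi/8 ein und erhalten x = 1.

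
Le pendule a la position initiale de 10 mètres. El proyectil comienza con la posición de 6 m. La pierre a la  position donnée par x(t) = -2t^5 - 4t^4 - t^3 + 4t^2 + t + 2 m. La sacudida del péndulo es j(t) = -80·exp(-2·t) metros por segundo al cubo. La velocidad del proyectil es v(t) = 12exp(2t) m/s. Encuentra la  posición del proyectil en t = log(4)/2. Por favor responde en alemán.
Ausgehend von der Geschwindigkeit v(t) = 12·exp(2·t), nehmen wir 1 Integral. Das Integral von der Geschwindigkeit, mit x(0) = 6, ergibt die Position: x(t) = 6·exp(2·t). Mit x(t) = 6·exp(2·t) und Einsetzen von t = log(4)/2, finden wir x = 24.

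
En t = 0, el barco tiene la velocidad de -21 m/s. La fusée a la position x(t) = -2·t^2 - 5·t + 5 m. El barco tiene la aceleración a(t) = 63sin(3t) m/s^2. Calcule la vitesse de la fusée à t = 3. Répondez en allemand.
Wir müssen unsere Gleichung für die Position x(t) = -2·t^2 - 5·t + 5 1-mal ableiten. Mit d/dt von x(t) finden wir v(t) = -4·t - 5. Wir haben die Geschwindigkeit v(t) = -4·t - 5. Durch Einsetzen von t = 3: v(3) = -17.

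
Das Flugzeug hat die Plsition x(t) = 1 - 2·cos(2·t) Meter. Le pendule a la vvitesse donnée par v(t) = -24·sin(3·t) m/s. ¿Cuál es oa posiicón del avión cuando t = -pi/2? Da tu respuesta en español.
De la ecuación de la posición x(t) = 1 - 2·cos(2·t), sustituimos t = -pi/2 para obtener x = 3.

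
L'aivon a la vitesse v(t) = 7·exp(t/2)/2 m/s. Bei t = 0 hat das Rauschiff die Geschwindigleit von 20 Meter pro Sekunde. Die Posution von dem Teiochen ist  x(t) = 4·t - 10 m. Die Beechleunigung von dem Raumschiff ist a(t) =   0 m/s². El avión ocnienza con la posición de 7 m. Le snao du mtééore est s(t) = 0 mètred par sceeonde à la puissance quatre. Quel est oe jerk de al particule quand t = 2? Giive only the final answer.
Le jerk à t = 2 est j = 0.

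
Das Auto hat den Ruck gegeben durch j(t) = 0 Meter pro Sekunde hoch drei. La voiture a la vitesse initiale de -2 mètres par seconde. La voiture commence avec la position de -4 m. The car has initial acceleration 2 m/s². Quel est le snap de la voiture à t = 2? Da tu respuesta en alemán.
Wir müssen unsere Gleichung für den Ruck j(t) = 0 1-mal ableiten. Durch Ableiten von dem Ruck erhalten wir den Snap: s(t) = 0. Wir haben den Snap s(t) = 0. Durch Einsetzen von t = 2: s(2) = 0.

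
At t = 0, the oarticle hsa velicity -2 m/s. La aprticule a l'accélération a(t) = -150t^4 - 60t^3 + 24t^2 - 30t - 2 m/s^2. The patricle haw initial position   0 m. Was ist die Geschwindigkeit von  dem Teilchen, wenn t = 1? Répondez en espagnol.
Debemos encontrar la integral de nuestra ecuación de la aceleración a(t) = -150·t^4 - 60·t^3 + 24·t^2 - 30·t - 2 1 vez. La integral de la aceleración, con v(0) = -2, da la velocidad: v(t) = -30·t^5 - 15·t^4 + 8·t^3 - 15·t^2 - 2·t - 2. De la ecuación de la velocidad v(t) = -30·t^5 - 15·t^4 + 8·t^3 - 15·t^2 - 2·t - 2, sustituimos t = 1 para obtener v = -56.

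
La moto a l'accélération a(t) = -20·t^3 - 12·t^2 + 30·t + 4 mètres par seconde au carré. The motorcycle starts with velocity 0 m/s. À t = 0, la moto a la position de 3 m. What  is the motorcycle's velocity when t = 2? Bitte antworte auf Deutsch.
Ausgehend von der Beschleunigung a(t) = -20·t^3 - 12·t^2 + 30·t + 4, nehmen wir 1 Integral. Das Integral von der Beschleunigung, mit v(0) = 0, ergibt die Geschwindigkeit: v(t) = t·(-5·t^3 - 4·t^2 + 15·t + 4). Mit v(t) = t·(-5·t^3 - 4·t^2 + 15·t + 4) und Einsetzen von t = 2, finden wir v = -44.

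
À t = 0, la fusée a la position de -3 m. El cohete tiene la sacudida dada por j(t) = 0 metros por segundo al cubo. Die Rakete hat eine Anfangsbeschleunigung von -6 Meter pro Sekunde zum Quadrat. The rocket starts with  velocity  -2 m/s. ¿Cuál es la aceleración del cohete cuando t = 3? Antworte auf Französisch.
Nous devons trouver la primitive de notre équation du jerk j(t) = 0 1 fois. La primitive du jerk est l'accélération. En utilisant a(0) = -6, nous obtenons a(t) = -6. En utilisant a(t) = -6 et en substituant t = 3, nous trouvons a = -6.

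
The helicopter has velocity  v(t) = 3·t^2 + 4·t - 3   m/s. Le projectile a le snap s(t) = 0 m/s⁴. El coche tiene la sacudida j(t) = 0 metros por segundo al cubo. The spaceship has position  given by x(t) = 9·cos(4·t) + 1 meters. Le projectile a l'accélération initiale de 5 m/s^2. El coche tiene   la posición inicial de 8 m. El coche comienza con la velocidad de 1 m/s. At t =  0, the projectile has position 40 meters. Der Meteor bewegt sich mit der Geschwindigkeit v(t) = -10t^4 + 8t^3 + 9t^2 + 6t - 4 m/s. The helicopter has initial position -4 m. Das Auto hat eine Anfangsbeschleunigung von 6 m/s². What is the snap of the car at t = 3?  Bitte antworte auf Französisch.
En partant du jerk j(t) = 0, nous prenons 1 dérivée. La dérivée du jerk donne le snap: s(t) = 0. Nous avons le snap s(t) = 0. En substituant t = 3: s(3) = 0.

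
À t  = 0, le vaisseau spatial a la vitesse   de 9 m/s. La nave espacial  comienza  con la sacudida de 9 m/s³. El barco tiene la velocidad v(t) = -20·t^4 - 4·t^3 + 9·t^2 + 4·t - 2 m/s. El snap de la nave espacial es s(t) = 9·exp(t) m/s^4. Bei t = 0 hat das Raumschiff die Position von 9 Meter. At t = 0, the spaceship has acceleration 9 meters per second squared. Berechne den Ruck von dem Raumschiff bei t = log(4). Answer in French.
Pour résoudre ceci, nous devons prendre 1 primitive de notre équation du snap s(t) = 9·exp(t). En intégrant le snap et en utilisant la condition initiale j(0) = 9, nous obtenons j(t) = 9·exp(t). Nous avons le jerk j(t) = 9·exp(t). En substituant t = log(4): j(log(4)) = 36.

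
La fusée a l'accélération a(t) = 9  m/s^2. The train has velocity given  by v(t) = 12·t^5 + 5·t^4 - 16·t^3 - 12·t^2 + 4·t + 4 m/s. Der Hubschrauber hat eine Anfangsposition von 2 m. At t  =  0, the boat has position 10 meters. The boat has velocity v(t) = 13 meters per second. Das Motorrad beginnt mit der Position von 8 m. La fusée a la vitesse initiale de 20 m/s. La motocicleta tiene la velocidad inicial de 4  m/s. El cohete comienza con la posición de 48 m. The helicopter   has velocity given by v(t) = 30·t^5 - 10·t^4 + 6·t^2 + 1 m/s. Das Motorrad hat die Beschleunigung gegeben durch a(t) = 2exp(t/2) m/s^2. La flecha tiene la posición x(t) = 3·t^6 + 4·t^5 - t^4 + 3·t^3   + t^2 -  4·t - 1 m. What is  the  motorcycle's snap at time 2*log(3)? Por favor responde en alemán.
Um dies zu lösen, müssen wir 2 Ableitungen unserer Gleichung für die Beschleunigung a(t) = 2·exp(t/2) nehmen. Durch Ableiten von der Beschleunigung erhalten wir den Ruck: j(t) = exp(t/2). Mit d/dt von j(t) finden wir s(t) = exp(t/2)/2. Aus der Gleichung für den Snap s(t) = exp(t/2)/2, setzen wir t = 2*log(3) ein und erhalten s = 3/2.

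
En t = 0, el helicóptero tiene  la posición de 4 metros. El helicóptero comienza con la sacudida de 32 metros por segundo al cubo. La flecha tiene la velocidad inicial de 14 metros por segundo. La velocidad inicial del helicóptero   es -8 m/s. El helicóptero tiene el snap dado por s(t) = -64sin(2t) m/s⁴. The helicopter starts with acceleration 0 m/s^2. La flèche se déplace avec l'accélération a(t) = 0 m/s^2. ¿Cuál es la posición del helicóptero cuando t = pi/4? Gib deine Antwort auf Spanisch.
Necesitamos integrar nuestra ecuación del snap s(t) = -64·sin(2·t) 4 veces. La antiderivada del snap, con j(0) = 32, da la sacudida: j(t) = 32·cos(2·t). Tomando ∫j(t)dt y aplicando a(0) = 0, encontramos a(t) = 16·sin(2·t). La antiderivada de la aceleración, con v(0) = -8, da la velocidad: v(t) = -8·cos(2·t). Tomando ∫v(t)dt y aplicando x(0) = 4, encontramos x(t) = 4 - 4·sin(2·t). Tenemos la posición x(t) = 4 - 4·sin(2·t). Sustituyendo t = pi/4: x(pi/4) = 0.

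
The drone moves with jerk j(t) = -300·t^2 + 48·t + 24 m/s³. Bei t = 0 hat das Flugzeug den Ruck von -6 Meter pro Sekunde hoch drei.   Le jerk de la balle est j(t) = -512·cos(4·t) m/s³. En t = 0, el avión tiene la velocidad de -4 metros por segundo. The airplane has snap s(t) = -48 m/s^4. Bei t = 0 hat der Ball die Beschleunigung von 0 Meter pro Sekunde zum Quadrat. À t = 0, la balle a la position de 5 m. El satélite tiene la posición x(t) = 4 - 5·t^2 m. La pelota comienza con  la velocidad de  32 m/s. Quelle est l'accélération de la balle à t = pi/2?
Nous devons trouver la primitive de notre équation du jerk j(t) = -512·cos(4·t) 1 fois. En intégrant le jerk et en utilisant la condition initiale a(0) = 0, nous obtenons a(t) = -128·sin(4·t). De l'équation de l'accélération a(t) = -128·sin(4·t), nous substituons t = pi/2 pour obtenir a = 0.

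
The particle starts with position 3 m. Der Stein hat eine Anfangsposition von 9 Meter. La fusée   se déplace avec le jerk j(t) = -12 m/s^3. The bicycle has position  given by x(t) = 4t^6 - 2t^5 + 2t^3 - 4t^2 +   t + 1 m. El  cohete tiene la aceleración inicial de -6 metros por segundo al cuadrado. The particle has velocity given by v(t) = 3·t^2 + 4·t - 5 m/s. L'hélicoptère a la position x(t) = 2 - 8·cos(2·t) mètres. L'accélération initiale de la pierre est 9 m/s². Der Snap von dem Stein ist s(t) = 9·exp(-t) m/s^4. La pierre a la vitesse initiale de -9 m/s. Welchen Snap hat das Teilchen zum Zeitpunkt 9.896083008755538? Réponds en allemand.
Wir müssen unsere Gleichung für die Geschwindigkeit v(t) = 3·t^2 + 4·t - 5 3-mal ableiten. Die Ableitung von der Geschwindigkeit ergibt die Beschleunigung: a(t) = 6·t + 4. Mit d/dt von a(t) finden wir j(t) = 6. Mit d/dt von j(t) finden wir s(t) = 0. Wir haben den Snap s(t) = 0. Durch Einsetzen von t = 9.896083008755538: s(9.896083008755538) = 0.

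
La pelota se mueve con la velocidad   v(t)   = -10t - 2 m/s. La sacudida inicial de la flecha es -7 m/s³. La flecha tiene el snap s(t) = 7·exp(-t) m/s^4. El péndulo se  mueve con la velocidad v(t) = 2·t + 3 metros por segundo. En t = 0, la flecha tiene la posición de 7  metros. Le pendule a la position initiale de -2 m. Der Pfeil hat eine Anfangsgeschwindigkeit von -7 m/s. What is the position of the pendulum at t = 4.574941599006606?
Starting from velocity v(t) = 2·t + 3, we take 1 integral. The antiderivative of velocity, with x(0) = -2, gives position: x(t) = t^2 + 3·t - 2. Using x(t) = t^2 + 3·t - 2 and substituting t = 4.574941599006606, we find x = 32.6549154313409.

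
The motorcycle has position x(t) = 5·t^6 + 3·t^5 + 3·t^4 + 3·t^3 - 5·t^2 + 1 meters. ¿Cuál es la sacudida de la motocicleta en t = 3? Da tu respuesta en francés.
Nous devons dériver notre équation de la position x(t) = 5·t^6 + 3·t^5 + 3·t^4 + 3·t^3 - 5·t^2 + 1 3 fois. En dérivant la position, nous obtenons la vitesse: v(t) = 30·t^5 + 15·t^4 + 12·t^3 + 9·t^2 - 10·t. En dérivant la vitesse, nous obtenons l'accélération: a(t) = 150·t^4 + 60·t^3 + 36·t^2 + 18·t - 10. La dérivée de l'accélération donne le jerk: j(t) = 600·t^3 + 180·t^2 + 72·t + 18. De l'équation du jerk j(t) = 600·t^3 + 180·t^2 + 72·t + 18, nous substituons t = 3 pour obtenir j = 18054.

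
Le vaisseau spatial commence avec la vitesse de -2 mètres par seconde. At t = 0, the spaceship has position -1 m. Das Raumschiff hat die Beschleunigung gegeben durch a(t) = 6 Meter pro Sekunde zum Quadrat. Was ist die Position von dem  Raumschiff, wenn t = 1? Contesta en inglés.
Starting from acceleration a(t) = 6, we take 2 integrals. Finding the integral of a(t) and using v(0) = -2: v(t) = 6·t - 2. The integral of velocity is position. Using x(0) = -1, we get x(t) = 3·t^2 - 2·t - 1. From the given position equation x(t) = 3·t^2 - 2·t - 1, we substitute t = 1 to get x = 0.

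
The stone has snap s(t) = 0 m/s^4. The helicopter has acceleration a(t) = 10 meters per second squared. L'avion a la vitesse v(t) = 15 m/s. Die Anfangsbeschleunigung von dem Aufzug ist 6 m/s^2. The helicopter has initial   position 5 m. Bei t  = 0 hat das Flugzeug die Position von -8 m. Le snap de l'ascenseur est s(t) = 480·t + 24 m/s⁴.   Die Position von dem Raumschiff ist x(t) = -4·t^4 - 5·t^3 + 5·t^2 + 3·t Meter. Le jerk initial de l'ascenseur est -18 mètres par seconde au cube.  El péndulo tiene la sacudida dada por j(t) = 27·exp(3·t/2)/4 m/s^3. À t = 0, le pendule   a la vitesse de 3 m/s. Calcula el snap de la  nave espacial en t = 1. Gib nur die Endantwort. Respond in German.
s(1) = -96.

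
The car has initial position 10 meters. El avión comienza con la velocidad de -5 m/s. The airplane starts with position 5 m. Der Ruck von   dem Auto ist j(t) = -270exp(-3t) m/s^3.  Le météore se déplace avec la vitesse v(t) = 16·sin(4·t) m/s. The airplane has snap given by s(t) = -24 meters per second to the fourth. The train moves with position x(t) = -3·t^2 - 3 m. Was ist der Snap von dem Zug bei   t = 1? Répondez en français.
Nous devons dériver notre équation de la position x(t) = -3·t^2 - 3 4 fois. En dérivant la position, nous obtenons la vitesse: v(t) = -6·t. En dérivant la vitesse, nous obtenons l'accélération: a(t) = -6. En prenant d/dt de a(t), nous trouvons j(t) = 0. La dérivée du jerk donne le snap: s(t) = 0. Nous avons le snap s(t) = 0. En substituant t = 1: s(1) = 0.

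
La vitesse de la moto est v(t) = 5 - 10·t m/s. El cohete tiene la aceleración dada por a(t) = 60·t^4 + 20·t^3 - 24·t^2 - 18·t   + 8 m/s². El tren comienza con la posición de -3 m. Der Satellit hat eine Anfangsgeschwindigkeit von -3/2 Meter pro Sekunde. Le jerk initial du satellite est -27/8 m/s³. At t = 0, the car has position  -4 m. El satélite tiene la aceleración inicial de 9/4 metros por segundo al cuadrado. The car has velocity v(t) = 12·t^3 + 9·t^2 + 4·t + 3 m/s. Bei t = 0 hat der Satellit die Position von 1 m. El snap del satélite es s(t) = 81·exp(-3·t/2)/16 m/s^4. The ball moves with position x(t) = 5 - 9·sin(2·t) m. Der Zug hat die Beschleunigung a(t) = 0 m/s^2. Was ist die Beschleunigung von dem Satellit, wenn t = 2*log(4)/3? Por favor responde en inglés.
We must find the integral of our snap equation s(t) = 81·exp(-3·t/2)/16 2 times. Finding the antiderivative of s(t) and using j(0) = -27/8: j(t) = -27·exp(-3·t/2)/8. The antiderivative of jerk, with a(0) = 9/4, gives acceleration: a(t) = 9·exp(-3·t/2)/4. Using a(t) = 9·exp(-3·t/2)/4 and substituting t = 2*log(4)/3, we find a = 9/16.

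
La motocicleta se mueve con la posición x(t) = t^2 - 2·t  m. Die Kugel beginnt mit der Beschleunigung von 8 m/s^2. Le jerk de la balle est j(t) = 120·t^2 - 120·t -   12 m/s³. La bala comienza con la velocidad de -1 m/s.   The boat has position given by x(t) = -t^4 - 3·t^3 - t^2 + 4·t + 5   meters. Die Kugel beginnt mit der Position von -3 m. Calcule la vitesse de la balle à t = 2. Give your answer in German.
Ausgehend von dem Ruck j(t) = 120·t^2 - 120·t - 12, nehmen wir 2 Integrale. Die Stammfunktion von dem Ruck ist die Beschleunigung. Mit a(0) = 8 erhalten wir a(t) = 40·t^3 - 60·t^2 - 12·t + 8. Das Integral von der Beschleunigung ist die Geschwindigkeit. Mit v(0) = -1 erhalten wir v(t) = 10·t^4 - 20·t^3 - 6·t^2 + 8·t - 1. Aus der Gleichung für die Geschwindigkeit v(t) = 10·t^4 - 20·t^3 - 6·t^2 + 8·t - 1, setzen wir t = 2 ein und erhalten v = -9.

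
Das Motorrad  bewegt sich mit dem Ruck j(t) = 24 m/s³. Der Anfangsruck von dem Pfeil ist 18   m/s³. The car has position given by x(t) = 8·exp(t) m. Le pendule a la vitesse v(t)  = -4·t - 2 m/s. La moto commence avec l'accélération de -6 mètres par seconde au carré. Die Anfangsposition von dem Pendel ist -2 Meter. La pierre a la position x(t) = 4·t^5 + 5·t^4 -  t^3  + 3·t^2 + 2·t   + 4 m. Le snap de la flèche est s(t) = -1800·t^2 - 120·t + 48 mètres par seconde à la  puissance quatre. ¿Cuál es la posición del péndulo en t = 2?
Para resolver esto, necesitamos tomar 1 antiderivada de nuestra ecuación de la velocidad v(t) = -4·t - 2. Integrando la velocidad y usando la condición inicial x(0) = -2, obtenemos x(t) = -2·t^2 - 2·t - 2. De la ecuación de la posición x(t) = -2·t^2 - 2·t - 2, sustituimos t = 2 para obtener x = -14.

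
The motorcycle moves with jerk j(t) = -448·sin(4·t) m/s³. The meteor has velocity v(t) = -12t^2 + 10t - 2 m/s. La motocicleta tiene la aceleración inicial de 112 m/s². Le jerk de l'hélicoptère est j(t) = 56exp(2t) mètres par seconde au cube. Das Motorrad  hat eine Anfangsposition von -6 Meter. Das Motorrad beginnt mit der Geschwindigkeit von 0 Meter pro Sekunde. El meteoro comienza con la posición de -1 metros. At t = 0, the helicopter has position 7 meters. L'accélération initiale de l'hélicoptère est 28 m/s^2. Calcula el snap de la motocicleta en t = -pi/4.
Para resolver esto, necesitamos tomar 1 derivada de nuestra ecuación de la sacudida j(t) = -448·sin(4·t). Derivando la sacudida, obtenemos el snap: s(t) = -1792·cos(4·t). De la ecuación del snap s(t) = -1792·cos(4·t), sustituimos t = -pi/4 para obtener s = 1792.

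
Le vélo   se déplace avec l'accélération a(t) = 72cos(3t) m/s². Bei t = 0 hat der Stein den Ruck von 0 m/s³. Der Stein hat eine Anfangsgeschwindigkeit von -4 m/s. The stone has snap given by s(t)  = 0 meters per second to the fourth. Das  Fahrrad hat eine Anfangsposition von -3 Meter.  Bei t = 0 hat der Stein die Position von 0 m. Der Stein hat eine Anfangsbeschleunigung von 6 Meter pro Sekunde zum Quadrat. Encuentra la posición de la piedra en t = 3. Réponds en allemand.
Wir müssen die Stammfunktion unserer Gleichung für den Snap s(t) = 0 4-mal finden. Mit ∫s(t)dt und Anwendung von j(0) = 0, finden wir j(t) = 0. Die Stammfunktion von dem Ruck ist die Beschleunigung. Mit a(0) = 6 erhalten wir a(t) = 6. Die Stammfunktion von der Beschleunigung, mit v(0) = -4, ergibt die Geschwindigkeit: v(t) = 6·t - 4. Das Integral von der Geschwindigkeit ist die Position. Mit x(0) = 0 erhalten wir x(t) = 3·t^2 - 4·t. Wir haben die Position x(t) = 3·t^2 - 4·t. Durch Einsetzen von t = 3: x(3) = 15.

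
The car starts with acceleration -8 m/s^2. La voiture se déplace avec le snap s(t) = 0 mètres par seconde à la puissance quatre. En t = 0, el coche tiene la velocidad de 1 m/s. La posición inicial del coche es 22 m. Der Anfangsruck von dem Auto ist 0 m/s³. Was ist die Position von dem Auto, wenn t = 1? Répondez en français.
Nous devons trouver la primitive de notre équation du snap s(t) = 0 4 fois. En intégrant le snap et en utilisant la condition initiale j(0) = 0, nous obtenons j(t) = 0. En prenant ∫j(t)dt et en appliquant a(0) = -8, nous trouvons a(t) = -8. En intégrant l'accélération et en utilisant la condition initiale v(0) = 1, nous obtenons v(t) = 1 - 8·t. En prenant ∫v(t)dt et en appliquant x(0) = 22, nous trouvons x(t) = -4·t^2 + t + 22. En utilisant x(t) = -4·t^2 + t + 22 et en substituant t = 1, nous trouvons x = 19.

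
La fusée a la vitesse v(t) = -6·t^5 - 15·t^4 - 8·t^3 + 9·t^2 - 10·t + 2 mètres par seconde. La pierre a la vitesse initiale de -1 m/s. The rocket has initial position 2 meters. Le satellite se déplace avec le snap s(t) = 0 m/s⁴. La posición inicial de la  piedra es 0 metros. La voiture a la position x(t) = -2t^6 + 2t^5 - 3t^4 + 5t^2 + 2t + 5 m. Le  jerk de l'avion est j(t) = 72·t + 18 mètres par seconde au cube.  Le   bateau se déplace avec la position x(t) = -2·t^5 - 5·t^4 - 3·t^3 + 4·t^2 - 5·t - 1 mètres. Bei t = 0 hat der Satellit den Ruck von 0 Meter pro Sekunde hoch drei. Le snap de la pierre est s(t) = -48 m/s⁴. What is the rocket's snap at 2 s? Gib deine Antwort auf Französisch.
Nous devons dériver notre équation de la vitesse v(t) = -6·t^5 - 15·t^4 - 8·t^3 + 9·t^2 - 10·t + 2 3 fois. En prenant d/dt de v(t), nous trouvons a(t) = -30·t^4 - 60·t^3 - 24·t^2 + 18·t - 10. En dérivant l'accélération, nous obtenons le jerk: j(t) = -120·t^3 - 180·t^2 - 48·t + 18. En dérivant le jerk, nous obtenons le snap: s(t) = -360·t^2 - 360·t - 48. De l'équation du snap s(t) = -360·t^2 - 360·t - 48, nous substituons t = 2 pour obtenir s = -2208.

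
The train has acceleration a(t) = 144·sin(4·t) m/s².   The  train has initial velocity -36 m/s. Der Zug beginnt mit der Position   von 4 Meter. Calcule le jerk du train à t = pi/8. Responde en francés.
En partant de l'accélération a(t) = 144·sin(4·t), nous prenons 1 dérivée. En dérivant l'accélération, nous obtenons le jerk: j(t) = 576·cos(4·t). De l'équation du jerk j(t) = 576·cos(4·t), nous substituons t = pi/8 pour obtenir j = 0.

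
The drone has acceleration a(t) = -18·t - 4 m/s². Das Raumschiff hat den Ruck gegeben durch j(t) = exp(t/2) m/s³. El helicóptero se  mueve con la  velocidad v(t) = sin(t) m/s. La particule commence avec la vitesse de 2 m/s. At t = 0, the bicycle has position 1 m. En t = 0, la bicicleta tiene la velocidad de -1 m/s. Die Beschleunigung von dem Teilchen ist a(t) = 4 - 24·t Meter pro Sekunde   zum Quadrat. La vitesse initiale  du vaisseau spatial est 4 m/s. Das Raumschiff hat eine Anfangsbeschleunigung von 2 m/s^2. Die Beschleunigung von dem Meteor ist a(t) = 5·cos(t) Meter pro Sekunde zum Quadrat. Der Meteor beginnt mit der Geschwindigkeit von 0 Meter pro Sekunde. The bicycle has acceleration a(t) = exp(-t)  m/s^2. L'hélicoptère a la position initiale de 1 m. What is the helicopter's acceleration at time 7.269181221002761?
To solve this, we need to take 1 derivative of our velocity equation v(t) = sin(t). Taking d/dt of v(t), we find a(t) = cos(t). We have acceleration a(t) = cos(t). Substituting t = 7.269181221002761: a(7.269181221002761) = 0.552032973215245.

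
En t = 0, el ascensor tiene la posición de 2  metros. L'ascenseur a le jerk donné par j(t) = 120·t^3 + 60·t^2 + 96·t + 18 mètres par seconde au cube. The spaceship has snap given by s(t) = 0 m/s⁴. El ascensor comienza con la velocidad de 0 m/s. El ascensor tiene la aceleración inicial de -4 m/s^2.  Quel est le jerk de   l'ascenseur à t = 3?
En utilisant j(t) = 120·t^3 + 60·t^2 + 96·t + 18 et en substituant t = 3, nous trouvons j = 4086.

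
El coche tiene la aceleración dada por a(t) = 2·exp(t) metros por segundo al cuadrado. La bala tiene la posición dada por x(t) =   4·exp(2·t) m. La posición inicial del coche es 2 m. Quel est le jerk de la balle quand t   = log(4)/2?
Nous devons dériver notre équation de la position x(t) = 4·exp(2·t) 3 fois. En prenant d/dt de x(t), nous trouvons v(t) = 8·exp(2·t). La dérivée de la vitesse donne l'accélération: a(t) = 16·exp(2·t). En dérivant l'accélération, nous obtenons le jerk: j(t) = 32·exp(2·t). Nous avons le jerk j(t) = 32·exp(2·t). En substituant t = log(4)/2: j(log(4)/2) = 128.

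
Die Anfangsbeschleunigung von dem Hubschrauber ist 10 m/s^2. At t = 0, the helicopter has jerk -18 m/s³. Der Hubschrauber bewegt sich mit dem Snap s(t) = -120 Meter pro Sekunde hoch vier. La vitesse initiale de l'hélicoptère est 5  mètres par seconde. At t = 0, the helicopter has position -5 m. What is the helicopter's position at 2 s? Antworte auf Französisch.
En partant du snap s(t) = -120, nous prenons 4 intégrales. En prenant ∫s(t)dt et en appliquant j(0) = -18, nous trouvons j(t) = -120·t - 18. La primitive du jerk est l'accélération. En utilisant a(0) = 10, nous obtenons a(t) = -60·t^2 - 18·t + 10. L'intégrale de l'accélération est la vitesse. En utilisant v(0) = 5, nous obtenons v(t) = -20·t^3 - 9·t^2 + 10·t + 5. En prenant ∫v(t)dt et en appliquant x(0) = -5, nous trouvons x(t) = -5·t^4 - 3·t^3 + 5·t^2 + 5·t - 5. En utilisant x(t) = -5·t^4 - 3·t^3 + 5·t^2 + 5·t - 5 et en substituant t = 2, nous trouvons x = -79.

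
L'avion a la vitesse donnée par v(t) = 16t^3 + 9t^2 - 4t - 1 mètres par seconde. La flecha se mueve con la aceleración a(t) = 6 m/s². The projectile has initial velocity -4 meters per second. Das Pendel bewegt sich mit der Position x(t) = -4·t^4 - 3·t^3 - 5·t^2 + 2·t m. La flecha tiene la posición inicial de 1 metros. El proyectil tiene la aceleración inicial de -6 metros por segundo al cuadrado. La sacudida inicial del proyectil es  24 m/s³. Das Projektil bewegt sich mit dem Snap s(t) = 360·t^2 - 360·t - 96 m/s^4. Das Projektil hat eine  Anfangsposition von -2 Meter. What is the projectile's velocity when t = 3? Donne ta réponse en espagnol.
Debemos encontrar la integral de nuestra ecuación del snap s(t) = 360·t^2 - 360·t - 96 3 veces. La integral del snap es la sacudida. Usando j(0) = 24, obtenemos j(t) = 120·t^3 - 180·t^2 - 96·t + 24. La antiderivada de la sacudida, con a(0) = -6, da la aceleración: a(t) = 30·t^4 - 60·t^3 - 48·t^2 + 24·t - 6. La integral de la aceleración es la velocidad. Usando v(0) = -4, obtenemos v(t) = 6·t^5 - 15·t^4 - 16·t^3 + 12·t^2 - 6·t - 4. Usando v(t) = 6·t^5 - 15·t^4 - 16·t^3 + 12·t^2 - 6·t - 4 y sustituyendo t = 3, encontramos v = -103.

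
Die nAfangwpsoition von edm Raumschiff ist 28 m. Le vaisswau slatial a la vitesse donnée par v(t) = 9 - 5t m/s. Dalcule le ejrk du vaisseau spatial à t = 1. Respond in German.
Ausgehend von der Geschwindigkeit v(t) = 9 - 5·t, nehmen wir 2 Ableitungen. Mit d/dt von v(t) finden wir a(t) = -5. Die Ableitung von der Beschleunigung ergibt den Ruck: j(t) = 0. Aus der Gleichung für den Ruck j(t) = 0, setzen wir t = 1 ein und erhalten j = 0.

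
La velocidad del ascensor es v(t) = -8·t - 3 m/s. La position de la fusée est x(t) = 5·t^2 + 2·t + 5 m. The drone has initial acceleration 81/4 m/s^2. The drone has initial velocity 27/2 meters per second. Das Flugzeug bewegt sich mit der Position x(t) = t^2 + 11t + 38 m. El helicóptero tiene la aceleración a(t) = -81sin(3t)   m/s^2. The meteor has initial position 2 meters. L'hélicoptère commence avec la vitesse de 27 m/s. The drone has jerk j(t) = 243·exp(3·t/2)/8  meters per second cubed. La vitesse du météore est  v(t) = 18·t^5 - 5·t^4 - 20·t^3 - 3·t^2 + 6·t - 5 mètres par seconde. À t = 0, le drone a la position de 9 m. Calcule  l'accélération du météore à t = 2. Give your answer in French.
Nous devons dériver notre équation de la vitesse v(t) = 18·t^5 - 5·t^4 - 20·t^3 - 3·t^2 + 6·t - 5 1 fois. La dérivée de la vitesse donne l'accélération: a(t) = 90·t^4 - 20·t^3 - 60·t^2 - 6·t + 6. Nous avons l'accélération a(t) = 90·t^4 - 20·t^3 - 60·t^2 - 6·t + 6. En substituant t = 2: a(2) = 1034.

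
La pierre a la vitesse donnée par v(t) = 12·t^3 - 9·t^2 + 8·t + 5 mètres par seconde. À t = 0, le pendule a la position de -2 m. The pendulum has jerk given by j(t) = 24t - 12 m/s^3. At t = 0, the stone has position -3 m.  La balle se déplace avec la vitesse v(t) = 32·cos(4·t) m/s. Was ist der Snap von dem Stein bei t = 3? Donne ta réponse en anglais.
Starting from velocity v(t) = 12·t^3 - 9·t^2 + 8·t + 5, we take 3 derivatives. Differentiating velocity, we get acceleration: a(t) = 36·t^2 - 18·t + 8. Taking d/dt of a(t), we find j(t) = 72·t - 18. Taking d/dt of j(t), we find s(t) = 72. We have snap s(t) = 72. Substituting t = 3: s(3) = 72.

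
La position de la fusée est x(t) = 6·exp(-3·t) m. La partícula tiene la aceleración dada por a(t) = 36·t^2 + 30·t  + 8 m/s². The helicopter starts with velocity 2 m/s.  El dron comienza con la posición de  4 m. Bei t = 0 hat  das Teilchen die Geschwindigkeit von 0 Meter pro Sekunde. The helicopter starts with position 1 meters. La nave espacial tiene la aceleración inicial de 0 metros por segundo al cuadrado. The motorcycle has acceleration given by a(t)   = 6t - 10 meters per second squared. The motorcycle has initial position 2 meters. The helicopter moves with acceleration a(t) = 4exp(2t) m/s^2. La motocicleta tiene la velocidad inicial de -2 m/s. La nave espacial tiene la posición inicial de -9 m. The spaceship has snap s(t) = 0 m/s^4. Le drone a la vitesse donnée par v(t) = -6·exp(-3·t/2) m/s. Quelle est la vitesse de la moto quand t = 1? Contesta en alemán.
Wir müssen unsere Gleichung für die Beschleunigung a(t) = 6·t - 10 1-mal integrieren. Das Integral von der Beschleunigung, mit v(0) = -2, ergibt die Geschwindigkeit: v(t) = 3·t^2 - 10·t - 2. Mit v(t) = 3·t^2 - 10·t - 2 und Einsetzen von t = 1, finden wir v = -9.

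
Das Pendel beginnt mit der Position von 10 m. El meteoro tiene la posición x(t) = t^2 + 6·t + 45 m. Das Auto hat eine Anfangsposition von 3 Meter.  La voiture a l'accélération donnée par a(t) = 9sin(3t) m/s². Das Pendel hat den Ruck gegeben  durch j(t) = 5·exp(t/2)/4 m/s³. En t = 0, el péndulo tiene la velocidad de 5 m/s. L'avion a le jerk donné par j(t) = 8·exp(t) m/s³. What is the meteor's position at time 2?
From the given position equation x(t) = t^2 + 6·t + 45, we substitute t = 2 to get x = 61.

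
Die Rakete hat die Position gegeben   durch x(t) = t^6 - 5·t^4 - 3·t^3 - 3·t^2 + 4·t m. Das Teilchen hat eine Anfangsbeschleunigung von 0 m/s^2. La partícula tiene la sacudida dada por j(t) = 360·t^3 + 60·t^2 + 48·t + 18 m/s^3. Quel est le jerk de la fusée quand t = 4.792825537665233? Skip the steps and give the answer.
j(4.792825537665233) = 12618.4819759639.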